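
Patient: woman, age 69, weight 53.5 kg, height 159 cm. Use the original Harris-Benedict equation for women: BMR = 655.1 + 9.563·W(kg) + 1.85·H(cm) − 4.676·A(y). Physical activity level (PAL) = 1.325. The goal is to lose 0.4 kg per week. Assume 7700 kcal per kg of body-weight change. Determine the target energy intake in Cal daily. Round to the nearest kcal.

Harris-Benedict: BMR = 655.1 + 9.563(53.5) + 1.85(159) − 4.676(69) = 1138.2265 kcal/day.
TEE = 1138.2265 × 1.325 = 1508.1501 kcal/day.
Required daily deficit = 0.4 × 7700 ÷ 7 = 440 kcal/day.
Target intake = 1508.1501 − 440 = 1068.1501 kcal/day.

1068 Cal daily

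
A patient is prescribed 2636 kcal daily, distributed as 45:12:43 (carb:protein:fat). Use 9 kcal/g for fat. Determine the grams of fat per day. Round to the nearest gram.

Fat energy = 43% × 2636 = 1133.48 kcal.
At 9 kcal/g: 1133.48 ÷ 9 = 125.9422 g.

126 g/day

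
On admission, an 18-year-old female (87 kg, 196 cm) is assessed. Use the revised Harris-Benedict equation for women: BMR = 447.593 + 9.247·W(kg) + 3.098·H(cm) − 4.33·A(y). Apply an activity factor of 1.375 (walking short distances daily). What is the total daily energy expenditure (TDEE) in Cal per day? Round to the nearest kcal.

2449 Cal per day

Harris-Benedict: BMR = 447.593 + 9.247(87) + 3.098(196) − 4.33(18) = 1781.35 kcal/day.
TEE = BMR × activity factor = 1781.35 × 1.375 = 2449.3563 kcal/day.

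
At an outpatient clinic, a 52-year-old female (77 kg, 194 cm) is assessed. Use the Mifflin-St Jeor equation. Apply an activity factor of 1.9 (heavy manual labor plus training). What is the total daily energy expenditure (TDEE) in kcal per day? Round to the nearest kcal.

Mifflin-St Jeor (female): BMR = 10(77) + 6.25(194) − 5(52) − 161 = 770 + 1212.5 − 260 − 161 = 1561.5 kcal/day.
TEE = BMR × activity factor = 1561.5 × 1.9 = 2966.85 kcal/day.

2967 kcal per day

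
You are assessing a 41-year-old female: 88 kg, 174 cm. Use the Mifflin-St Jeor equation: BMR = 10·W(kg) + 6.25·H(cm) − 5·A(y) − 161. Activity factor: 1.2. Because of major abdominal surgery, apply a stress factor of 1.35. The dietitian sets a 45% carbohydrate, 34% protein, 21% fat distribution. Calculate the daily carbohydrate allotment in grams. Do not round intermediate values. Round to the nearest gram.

292 g/day

Mifflin-St Jeor (female): BMR = 10(88) + 6.25(174) − 5(41) − 161 = 880 + 1087.5 − 205 − 161 = 1601.5 kcal/day.
TEE = 1601.5 × 1.2 = 1921.8 kcal/day.
With stress factor 1.35: 1921.8 × 1.35 = 2594.43 kcal/day.
Carbohydrate energy = 45% × 2594.43 = 1167.4935 kcal.
Carbohydrate = 1167.4935 ÷ 4 kcal/g = 291.8734 g.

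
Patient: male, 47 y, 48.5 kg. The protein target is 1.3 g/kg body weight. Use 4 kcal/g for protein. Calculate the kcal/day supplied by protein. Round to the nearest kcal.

Protein = 1.3 g/kg × 48.5 kg = 63.05 g/day.
Protein energy = 63.05 g × 4 kcal/g = 252.2 kcal/day.

252 kcal/day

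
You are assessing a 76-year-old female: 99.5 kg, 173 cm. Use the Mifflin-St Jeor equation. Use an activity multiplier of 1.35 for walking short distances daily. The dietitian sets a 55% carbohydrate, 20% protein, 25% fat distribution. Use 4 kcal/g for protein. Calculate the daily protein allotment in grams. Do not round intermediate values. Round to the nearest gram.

104 g/day

Mifflin-St Jeor (female): BMR = 10(99.5) + 6.25(173) − 5(76) − 161 = 995 + 1081.25 − 380 − 161 = 1535.25 kcal/day.
TEE = 1535.25 × 1.35 = 2072.5875 kcal/day.
Protein energy = 20% × 2072.5875 = 414.5175 kcal.
Protein = 414.5175 ÷ 4 kcal/g = 103.6294 g.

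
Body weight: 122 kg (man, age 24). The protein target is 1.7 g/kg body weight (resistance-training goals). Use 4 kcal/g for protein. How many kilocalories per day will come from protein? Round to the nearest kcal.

830 kcal/day

Protein = 1.7 g/kg × 122 kg = 207.4 g/day.
Protein energy = 207.4 g × 4 kcal/g = 829.6 kcal/day.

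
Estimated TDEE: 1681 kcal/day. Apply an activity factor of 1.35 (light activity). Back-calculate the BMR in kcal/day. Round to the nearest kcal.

1245 kcal/day

BMR = TEE ÷ activity factor = 1681 ÷ 1.35 = 1245.1852 kcal/day.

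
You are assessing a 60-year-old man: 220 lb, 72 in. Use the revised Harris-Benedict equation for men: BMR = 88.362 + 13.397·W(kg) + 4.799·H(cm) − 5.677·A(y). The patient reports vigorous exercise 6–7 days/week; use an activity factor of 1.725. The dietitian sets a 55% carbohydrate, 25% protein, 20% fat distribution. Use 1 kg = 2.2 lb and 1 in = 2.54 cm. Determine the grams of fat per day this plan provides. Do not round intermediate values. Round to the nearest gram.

Convert to metric: weight = 220 ÷ 2.2 = 100 kg; height = 72 × 2.54 = 182.88 cm.
Harris-Benedict: BMR = 88.362 + 13.397(100) + 4.799(182.88) − 5.677(60) = 1965.0831 kcal/day.
TEE = 1965.0831 × 1.725 = 3389.7684 kcal/day.
Fat energy = 20% × 3389.7684 = 677.9537 kcal.
Fat = 677.9537 ÷ 9 kcal/g = 75.3282 g.

75 g/day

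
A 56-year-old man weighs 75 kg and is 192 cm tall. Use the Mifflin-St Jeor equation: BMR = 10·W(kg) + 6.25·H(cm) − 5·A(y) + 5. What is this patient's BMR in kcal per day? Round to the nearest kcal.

Mifflin-St Jeor (male): BMR = 10(75) + 6.25(192) − 5(56) + 5 = 750 + 1200 − 280 + 5 = 1675 kcal/day.

1675 kcal per day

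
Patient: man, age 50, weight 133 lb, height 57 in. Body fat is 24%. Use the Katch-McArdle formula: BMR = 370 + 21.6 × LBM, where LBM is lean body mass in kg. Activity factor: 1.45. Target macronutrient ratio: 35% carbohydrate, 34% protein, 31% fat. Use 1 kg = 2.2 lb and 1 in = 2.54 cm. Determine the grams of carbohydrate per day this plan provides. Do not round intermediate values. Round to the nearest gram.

Convert to metric: weight = 133 ÷ 2.2 = 60.4545 kg; height = 57 × 2.54 = 144.78 cm.
LBM = 60.4545 × (1 − 0.24) = 45.9455 kg. Katch-McArdle: BMR = 370 + 21.6 × 45.9455 = 1362.4218 kcal/day.
TEE = 1362.4218 × 1.45 = 1975.5116 kcal/day.
Carbohydrate energy = 35% × 1975.5116 = 691.4291 kcal.
Carbohydrate = 691.4291 ÷ 4 kcal/g = 172.8573 g.

173 g/day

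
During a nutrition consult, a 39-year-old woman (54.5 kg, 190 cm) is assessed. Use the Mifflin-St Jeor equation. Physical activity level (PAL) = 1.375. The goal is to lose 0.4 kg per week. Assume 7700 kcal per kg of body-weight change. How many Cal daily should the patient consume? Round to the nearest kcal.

1453 Cal daily

Mifflin-St Jeor (female): BMR = 10(54.5) + 6.25(190) − 5(39) − 161 = 545 + 1187.5 − 195 − 161 = 1376.5 kcal/day.
TEE = 1376.5 × 1.375 = 1892.6875 kcal/day.
Required daily deficit = 0.4 × 7700 ÷ 7 = 440 kcal/day.
Target intake = 1892.6875 − 440 = 1452.6875 kcal/day.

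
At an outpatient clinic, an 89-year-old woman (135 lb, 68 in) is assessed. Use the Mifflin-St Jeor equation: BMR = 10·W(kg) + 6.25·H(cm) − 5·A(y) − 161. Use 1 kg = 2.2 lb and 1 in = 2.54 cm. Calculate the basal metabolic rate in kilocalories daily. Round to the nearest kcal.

1087 kilocalories daily

Convert to metric: weight = 135 ÷ 2.2 = 61.3636 kg; height = 68 × 2.54 = 172.72 cm.
Mifflin-St Jeor (female): BMR = 10(61.3636) + 6.25(172.72) − 5(89) − 161 = 613.6364 + 1079.5 − 445 − 161 = 1087.1364 kcal/day.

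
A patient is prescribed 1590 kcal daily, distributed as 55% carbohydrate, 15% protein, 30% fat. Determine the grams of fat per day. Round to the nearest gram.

53 g/day

Fat energy = 30% × 1590 = 477 kcal.
At 9 kcal/g: 477 ÷ 9 = 53 g.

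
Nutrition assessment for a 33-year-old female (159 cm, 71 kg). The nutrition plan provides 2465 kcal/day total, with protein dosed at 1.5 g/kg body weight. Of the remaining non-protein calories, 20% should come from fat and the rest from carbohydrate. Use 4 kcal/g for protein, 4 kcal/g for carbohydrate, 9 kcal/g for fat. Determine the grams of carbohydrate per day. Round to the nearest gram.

408 g/day

Protein = 1.5 × 71 = 106.5 g → 106.5 × 4 = 426 kcal.
Non-protein calories = 2465 − 426 = 2039 kcal.
Fat: 20% × 2039 = 407.8 kcal; carbohydrate: 1631.2 kcal.
Carbohydrate: 1631.2 kcal ÷ 4 kcal/g = 407.8 g.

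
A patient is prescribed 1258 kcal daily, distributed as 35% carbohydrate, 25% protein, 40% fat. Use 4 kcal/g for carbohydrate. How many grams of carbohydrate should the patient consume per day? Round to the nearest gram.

Carbohydrate energy = 35% × 1258 = 440.3 kcal.
At 4 kcal/g: 440.3 ÷ 4 = 110.075 g.

110 g/day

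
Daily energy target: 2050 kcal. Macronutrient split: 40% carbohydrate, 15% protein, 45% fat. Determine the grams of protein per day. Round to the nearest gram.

Protein energy = 15% × 2050 = 307.5 kcal.
At 4 kcal/g: 307.5 ÷ 4 = 76.875 g.

77 g/day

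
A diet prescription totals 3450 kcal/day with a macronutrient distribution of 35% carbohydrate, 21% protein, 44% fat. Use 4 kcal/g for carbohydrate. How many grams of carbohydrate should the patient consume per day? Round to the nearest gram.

302 g/day

Carbohydrate energy = 35% × 3450 = 1207.5 kcal.
At 4 kcal/g: 1207.5 ÷ 4 = 301.875 g.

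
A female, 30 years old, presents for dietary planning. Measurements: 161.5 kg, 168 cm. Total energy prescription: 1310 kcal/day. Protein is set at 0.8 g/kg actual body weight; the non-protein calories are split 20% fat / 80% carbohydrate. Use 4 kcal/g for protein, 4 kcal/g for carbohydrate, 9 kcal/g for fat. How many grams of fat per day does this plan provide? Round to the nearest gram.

Protein = 0.8 × 161.5 = 129.2 g → 129.2 × 4 = 516.8 kcal.
Non-protein calories = 1310 − 516.8 = 793.2 kcal.
Fat: 20% × 793.2 = 158.64 kcal; carbohydrate: 634.56 kcal.
Fat: 158.64 kcal ÷ 9 kcal/g = 17.6267 g.

18 g/day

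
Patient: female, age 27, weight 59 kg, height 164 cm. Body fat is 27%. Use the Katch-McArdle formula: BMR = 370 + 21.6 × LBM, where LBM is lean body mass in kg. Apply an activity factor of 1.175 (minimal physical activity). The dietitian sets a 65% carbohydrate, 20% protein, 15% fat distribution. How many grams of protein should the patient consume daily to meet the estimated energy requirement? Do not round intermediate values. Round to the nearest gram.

76 g/day

LBM = 59 × (1 − 0.27) = 43.07 kg. Katch-McArdle: BMR = 370 + 21.6 × 43.07 = 1300.312 kcal/day.
TEE = 1300.312 × 1.175 = 1527.8666 kcal/day.
Protein energy = 20% × 1527.8666 = 305.5733 kcal.
Protein = 305.5733 ÷ 4 kcal/g = 76.3933 g.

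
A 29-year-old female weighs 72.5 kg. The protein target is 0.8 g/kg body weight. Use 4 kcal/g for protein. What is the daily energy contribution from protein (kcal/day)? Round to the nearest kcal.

232 kcal/day

Protein = 0.8 g/kg × 72.5 kg = 58 g/day.
Protein energy = 58 g × 4 kcal/g = 232 kcal/day.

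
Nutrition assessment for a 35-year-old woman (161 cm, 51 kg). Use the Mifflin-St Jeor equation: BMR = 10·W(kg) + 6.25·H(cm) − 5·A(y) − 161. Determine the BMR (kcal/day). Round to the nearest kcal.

Mifflin-St Jeor (female): BMR = 10(51) + 6.25(161) − 5(35) − 161 = 510 + 1006.25 − 175 − 161 = 1180.25 kcal/day.

1180 kcal/day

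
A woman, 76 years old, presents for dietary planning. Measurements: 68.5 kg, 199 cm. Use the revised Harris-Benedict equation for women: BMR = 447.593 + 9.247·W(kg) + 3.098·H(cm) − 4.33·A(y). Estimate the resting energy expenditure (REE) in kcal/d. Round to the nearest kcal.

1368 kcal/d

Harris-Benedict: BMR = 447.593 + 9.247(68.5) + 3.098(199) − 4.33(76) = 1368.4345 kcal/day.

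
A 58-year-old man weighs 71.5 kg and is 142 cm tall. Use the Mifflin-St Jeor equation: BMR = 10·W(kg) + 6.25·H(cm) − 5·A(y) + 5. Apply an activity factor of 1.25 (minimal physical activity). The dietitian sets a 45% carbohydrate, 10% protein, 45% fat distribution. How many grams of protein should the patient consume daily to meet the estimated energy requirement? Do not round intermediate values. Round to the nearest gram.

Mifflin-St Jeor (male): BMR = 10(71.5) + 6.25(142) − 5(58) + 5 = 715 + 887.5 − 290 + 5 = 1317.5 kcal/day.
TEE = 1317.5 × 1.25 = 1646.875 kcal/day.
Protein energy = 10% × 1646.875 = 164.6875 kcal.
Protein = 164.6875 ÷ 4 kcal/g = 41.1719 g.

41 g/day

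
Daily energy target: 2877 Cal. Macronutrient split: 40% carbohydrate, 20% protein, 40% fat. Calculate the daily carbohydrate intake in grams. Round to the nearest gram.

288 g/day

Carbohydrate energy = 40% × 2877 = 1150.8 kcal.
At 4 kcal/g: 1150.8 ÷ 4 = 287.7 g.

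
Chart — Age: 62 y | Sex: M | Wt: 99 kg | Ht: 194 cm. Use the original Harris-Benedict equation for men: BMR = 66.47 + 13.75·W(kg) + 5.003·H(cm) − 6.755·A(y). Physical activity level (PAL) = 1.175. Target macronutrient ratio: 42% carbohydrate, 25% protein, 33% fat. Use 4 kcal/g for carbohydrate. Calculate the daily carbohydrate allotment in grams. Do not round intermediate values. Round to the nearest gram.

244 g/day

Harris-Benedict: BMR = 66.47 + 13.75(99) + 5.003(194) − 6.755(62) = 1979.492 kcal/day.
TEE = 1979.492 × 1.175 = 2325.9031 kcal/day.
Carbohydrate energy = 42% × 2325.9031 = 976.8793 kcal.
Carbohydrate = 976.8793 ÷ 4 kcal/g = 244.2198 g.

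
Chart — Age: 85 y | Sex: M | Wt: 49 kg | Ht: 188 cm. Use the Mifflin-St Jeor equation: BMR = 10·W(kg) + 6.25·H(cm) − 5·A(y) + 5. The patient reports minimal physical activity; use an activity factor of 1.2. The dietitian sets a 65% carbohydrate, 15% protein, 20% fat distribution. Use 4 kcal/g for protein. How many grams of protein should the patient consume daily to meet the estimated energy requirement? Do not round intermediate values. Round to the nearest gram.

56 g/day

Mifflin-St Jeor (male): BMR = 10(49) + 6.25(188) − 5(85) + 5 = 490 + 1175 − 425 + 5 = 1245 kcal/day.
TEE = 1245 × 1.2 = 1494 kcal/day.
Protein energy = 15% × 1494 = 224.1 kcal.
Protein = 224.1 ÷ 4 kcal/g = 56.025 g.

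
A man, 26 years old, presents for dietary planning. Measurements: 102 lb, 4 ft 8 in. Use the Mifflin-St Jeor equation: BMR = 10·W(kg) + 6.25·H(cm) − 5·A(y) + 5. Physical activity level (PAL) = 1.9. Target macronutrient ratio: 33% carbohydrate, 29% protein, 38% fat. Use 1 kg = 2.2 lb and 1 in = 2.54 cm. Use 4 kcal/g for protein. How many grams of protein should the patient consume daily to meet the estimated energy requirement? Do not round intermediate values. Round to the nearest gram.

Convert to metric: weight = 102 ÷ 2.2 = 46.3636 kg; height = (4×12 + 8) × 2.54 = 56 × 2.54 = 142.24 cm.
Mifflin-St Jeor (male): BMR = 10(46.3636) + 6.25(142.24) − 5(26) + 5 = 463.6364 + 889 − 130 + 5 = 1227.6364 kcal/day.
TEE = 1227.6364 × 1.9 = 2332.5091 kcal/day.
Protein energy = 29% × 2332.5091 = 676.4276 kcal.
Protein = 676.4276 ÷ 4 kcal/g = 169.1069 g.

169 g/day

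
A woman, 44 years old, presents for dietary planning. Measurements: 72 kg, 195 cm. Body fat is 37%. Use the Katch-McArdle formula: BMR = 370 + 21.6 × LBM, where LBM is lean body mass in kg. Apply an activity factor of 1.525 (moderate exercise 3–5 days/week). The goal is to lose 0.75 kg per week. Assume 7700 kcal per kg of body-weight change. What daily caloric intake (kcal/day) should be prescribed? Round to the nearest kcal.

1233 kcal/day

LBM = 72 × (1 − 0.37) = 45.36 kg. Katch-McArdle: BMR = 370 + 21.6 × 45.36 = 1349.776 kcal/day.
TEE = 1349.776 × 1.525 = 2058.4084 kcal/day.
Required daily deficit = 0.75 × 7700 ÷ 7 = 825 kcal/day.
Target intake = 2058.4084 − 825 = 1233.4084 kcal/day.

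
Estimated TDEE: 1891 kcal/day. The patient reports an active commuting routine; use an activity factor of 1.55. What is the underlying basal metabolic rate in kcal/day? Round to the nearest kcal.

1220 kcal/day

BMR = TEE ÷ activity factor = 1891 ÷ 1.55 = 1220 kcal/day.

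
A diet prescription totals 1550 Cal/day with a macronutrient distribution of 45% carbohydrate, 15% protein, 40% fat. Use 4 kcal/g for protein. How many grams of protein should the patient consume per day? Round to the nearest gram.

Protein energy = 15% × 1550 = 232.5 kcal.
At 4 kcal/g: 232.5 ÷ 4 = 58.125 g.

58 g/day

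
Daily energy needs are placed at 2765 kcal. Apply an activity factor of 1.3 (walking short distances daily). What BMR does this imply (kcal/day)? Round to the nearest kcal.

BMR = TEE ÷ activity factor = 2765 ÷ 1.3 = 2126.9231 kcal/day.

2127 kcal/day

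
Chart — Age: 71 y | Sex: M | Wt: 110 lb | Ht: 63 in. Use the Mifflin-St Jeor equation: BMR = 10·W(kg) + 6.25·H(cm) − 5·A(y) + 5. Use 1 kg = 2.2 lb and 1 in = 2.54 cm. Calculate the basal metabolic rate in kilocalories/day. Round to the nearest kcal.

Convert to metric: weight = 110 ÷ 2.2 = 50 kg; height = 63 × 2.54 = 160.02 cm.
Mifflin-St Jeor (male): BMR = 10(50) + 6.25(160.02) − 5(71) + 5 = 500 + 1000.125 − 355 + 5 = 1150.125 kcal/day.

1150 kilocalories/day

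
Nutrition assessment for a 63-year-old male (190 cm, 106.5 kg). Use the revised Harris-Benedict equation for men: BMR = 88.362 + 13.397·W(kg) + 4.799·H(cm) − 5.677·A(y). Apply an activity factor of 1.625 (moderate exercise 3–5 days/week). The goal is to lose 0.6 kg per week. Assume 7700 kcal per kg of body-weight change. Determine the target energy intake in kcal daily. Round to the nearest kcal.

2703 kcal daily

Harris-Benedict: BMR = 88.362 + 13.397(106.5) + 4.799(190) − 5.677(63) = 2069.3015 kcal/day.
TEE = 2069.3015 × 1.625 = 3362.6149 kcal/day.
Required daily deficit = 0.6 × 7700 ÷ 7 = 660 kcal/day.
Target intake = 3362.6149 − 660 = 2702.6149 kcal/day.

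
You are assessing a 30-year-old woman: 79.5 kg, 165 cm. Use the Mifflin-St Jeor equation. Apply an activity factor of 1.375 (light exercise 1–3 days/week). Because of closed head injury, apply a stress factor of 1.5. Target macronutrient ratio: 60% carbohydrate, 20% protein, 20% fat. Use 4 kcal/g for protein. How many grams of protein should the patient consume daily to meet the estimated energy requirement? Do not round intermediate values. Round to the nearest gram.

156 g/day

Mifflin-St Jeor (female): BMR = 10(79.5) + 6.25(165) − 5(30) − 161 = 795 + 1031.25 − 150 − 161 = 1515.25 kcal/day.
TEE = 1515.25 × 1.375 = 2083.4688 kcal/day.
With stress factor 1.5: 2083.4688 × 1.5 = 3125.2031 kcal/day.
Protein energy = 20% × 3125.2031 = 625.0406 kcal.
Protein = 625.0406 ÷ 4 kcal/g = 156.2602 g.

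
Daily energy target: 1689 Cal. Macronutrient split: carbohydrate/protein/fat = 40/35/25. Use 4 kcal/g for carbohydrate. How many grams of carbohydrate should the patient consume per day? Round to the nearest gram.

Carbohydrate energy = 40% × 1689 = 675.6 kcal.
At 4 kcal/g: 675.6 ÷ 4 = 168.9 g.

169 g/day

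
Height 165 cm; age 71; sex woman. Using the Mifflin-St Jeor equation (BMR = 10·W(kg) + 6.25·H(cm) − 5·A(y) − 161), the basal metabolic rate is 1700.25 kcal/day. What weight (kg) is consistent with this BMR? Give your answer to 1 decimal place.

118.5 kg

1700.25 = 10·W + 6.25(165) − 5(71) − 161
10·W = 1700.25 − 515.25 = 1185, so W = 118.5 kg.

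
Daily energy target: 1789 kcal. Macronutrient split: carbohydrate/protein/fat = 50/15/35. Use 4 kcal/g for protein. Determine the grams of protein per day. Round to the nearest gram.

Protein energy = 15% × 1789 = 268.35 kcal.
At 4 kcal/g: 268.35 ÷ 4 = 67.0875 g.

67 g/day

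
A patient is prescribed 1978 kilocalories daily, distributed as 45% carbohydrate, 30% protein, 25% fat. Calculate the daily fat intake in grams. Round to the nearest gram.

Fat energy = 25% × 1978 = 494.5 kcal.
At 9 kcal/g: 494.5 ÷ 9 = 54.9444 g.

55 g/day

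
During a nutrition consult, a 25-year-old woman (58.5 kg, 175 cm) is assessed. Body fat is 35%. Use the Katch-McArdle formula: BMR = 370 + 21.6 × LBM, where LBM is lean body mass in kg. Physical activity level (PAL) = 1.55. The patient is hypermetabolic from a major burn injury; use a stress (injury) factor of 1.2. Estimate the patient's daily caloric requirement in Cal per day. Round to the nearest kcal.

LBM = 58.5 × (1 − 0.35) = 38.025 kg. Katch-McArdle: BMR = 370 + 21.6 × 38.025 = 1191.34 kcal/day.
TEE = BMR × activity factor = 1191.34 × 1.55 = 1846.577 kcal/day.
Apply stress factor: 1846.577 × 1.2 = 2215.8924 kcal/day.

2216 Cal per day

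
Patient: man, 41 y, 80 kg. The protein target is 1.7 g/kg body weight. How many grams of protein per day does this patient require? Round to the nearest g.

Protein = 1.7 g/kg × 80 kg = 136 g/day.

136 g/day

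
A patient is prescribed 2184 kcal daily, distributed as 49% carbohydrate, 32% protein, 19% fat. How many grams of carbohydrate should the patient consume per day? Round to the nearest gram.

268 g/day

Carbohydrate energy = 49% × 2184 = 1070.16 kcal.
At 4 kcal/g: 1070.16 ÷ 4 = 267.54 g.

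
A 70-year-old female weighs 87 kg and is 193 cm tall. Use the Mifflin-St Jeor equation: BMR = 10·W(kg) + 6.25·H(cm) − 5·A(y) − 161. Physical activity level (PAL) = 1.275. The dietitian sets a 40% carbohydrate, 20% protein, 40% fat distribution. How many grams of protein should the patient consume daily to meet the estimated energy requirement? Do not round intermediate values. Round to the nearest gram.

Mifflin-St Jeor (female): BMR = 10(87) + 6.25(193) − 5(70) − 161 = 870 + 1206.25 − 350 − 161 = 1565.25 kcal/day.
TEE = 1565.25 × 1.275 = 1995.6938 kcal/day.
Protein energy = 20% × 1995.6938 = 399.1388 kcal.
Protein = 399.1388 ÷ 4 kcal/g = 99.7847 g.

100 g/day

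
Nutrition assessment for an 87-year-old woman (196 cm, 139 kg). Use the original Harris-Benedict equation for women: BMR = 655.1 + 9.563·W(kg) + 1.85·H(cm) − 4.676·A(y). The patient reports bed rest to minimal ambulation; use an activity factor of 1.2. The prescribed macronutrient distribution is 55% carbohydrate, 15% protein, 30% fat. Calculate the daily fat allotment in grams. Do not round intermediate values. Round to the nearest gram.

78 g/day

Harris-Benedict: BMR = 655.1 + 9.563(139) + 1.85(196) − 4.676(87) = 1940.145 kcal/day.
TEE = 1940.145 × 1.2 = 2328.174 kcal/day.
Fat energy = 30% × 2328.174 = 698.4522 kcal.
Fat = 698.4522 ÷ 9 kcal/g = 77.6058 g.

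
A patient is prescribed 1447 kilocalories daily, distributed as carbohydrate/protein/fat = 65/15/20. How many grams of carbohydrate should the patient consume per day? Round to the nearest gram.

235 g/day

Carbohydrate energy = 65% × 1447 = 940.55 kcal.
At 4 kcal/g: 940.55 ÷ 4 = 235.1375 g.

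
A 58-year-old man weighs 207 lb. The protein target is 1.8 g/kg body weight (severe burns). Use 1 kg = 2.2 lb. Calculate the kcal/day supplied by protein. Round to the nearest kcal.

Weight in kg = 207 ÷ 2.2 = 94.0909 kg.
Protein = 1.8 g/kg × 94.0909 kg = 169.3636 g/day.
Protein energy = 169.3636 g × 4 kcal/g = 677.4545 kcal/day.

677 kcal/day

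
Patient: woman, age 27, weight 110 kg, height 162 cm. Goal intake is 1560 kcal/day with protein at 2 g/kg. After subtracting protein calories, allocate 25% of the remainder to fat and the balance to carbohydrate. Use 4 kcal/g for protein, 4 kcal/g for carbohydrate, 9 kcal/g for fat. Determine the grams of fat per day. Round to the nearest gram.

19 g/day

Protein = 2 × 110 = 220 g → 220 × 4 = 880 kcal.
Non-protein calories = 1560 − 880 = 680 kcal.
Fat: 25% × 680 = 170 kcal; carbohydrate: 510 kcal.
Fat: 170 kcal ÷ 9 kcal/g = 18.8889 g.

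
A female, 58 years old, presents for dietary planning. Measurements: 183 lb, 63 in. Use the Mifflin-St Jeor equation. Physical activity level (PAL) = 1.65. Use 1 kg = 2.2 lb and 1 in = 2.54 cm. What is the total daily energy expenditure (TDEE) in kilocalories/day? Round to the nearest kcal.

2279 kilocalories/day

Convert to metric: weight = 183 ÷ 2.2 = 83.1818 kg; height = 63 × 2.54 = 160.02 cm.
Mifflin-St Jeor (female): BMR = 10(83.1818) + 6.25(160.02) − 5(58) − 161 = 831.8182 + 1000.125 − 290 − 161 = 1380.9432 kcal/day.
TEE = BMR × activity factor = 1380.9432 × 1.65 = 2278.5563 kcal/day.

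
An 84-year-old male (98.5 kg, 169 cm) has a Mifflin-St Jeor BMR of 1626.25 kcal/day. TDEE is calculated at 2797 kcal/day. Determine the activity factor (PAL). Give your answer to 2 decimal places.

Activity factor = TEE ÷ BMR = 2797 ÷ 1626.25 = 1.72.

1.72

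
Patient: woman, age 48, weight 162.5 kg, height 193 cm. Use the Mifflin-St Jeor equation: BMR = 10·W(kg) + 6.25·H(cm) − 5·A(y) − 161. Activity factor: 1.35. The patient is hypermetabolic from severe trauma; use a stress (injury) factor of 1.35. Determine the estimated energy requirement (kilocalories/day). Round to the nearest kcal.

Mifflin-St Jeor (female): BMR = 10(162.5) + 6.25(193) − 5(48) − 161 = 1625 + 1206.25 − 240 − 161 = 2430.25 kcal/day.
TEE = BMR × activity factor = 2430.25 × 1.35 = 3280.8375 kcal/day.
Apply stress factor: 3280.8375 × 1.35 = 4429.1306 kcal/day.

4429 kilocalories/day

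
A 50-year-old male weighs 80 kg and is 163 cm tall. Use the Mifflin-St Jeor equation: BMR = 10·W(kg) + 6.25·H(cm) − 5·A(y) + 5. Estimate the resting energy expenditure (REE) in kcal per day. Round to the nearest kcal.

1574 kcal per day

Mifflin-St Jeor (male): BMR = 10(80) + 6.25(163) − 5(50) + 5 = 800 + 1018.75 − 250 + 5 = 1573.75 kcal/day.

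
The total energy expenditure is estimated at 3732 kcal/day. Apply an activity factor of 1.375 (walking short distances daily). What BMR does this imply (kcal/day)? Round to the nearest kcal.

2714 kcal/day

BMR = TEE ÷ activity factor = 3732 ÷ 1.375 = 2714.1818 kcal/day.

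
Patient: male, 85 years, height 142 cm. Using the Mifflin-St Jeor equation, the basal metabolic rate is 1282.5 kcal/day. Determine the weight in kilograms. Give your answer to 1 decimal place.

81.5 kg

1282.5 = 10·W + 6.25(142) − 5(85) + 5
10·W = 1282.5 − 467.5 = 815, so W = 81.5 kg.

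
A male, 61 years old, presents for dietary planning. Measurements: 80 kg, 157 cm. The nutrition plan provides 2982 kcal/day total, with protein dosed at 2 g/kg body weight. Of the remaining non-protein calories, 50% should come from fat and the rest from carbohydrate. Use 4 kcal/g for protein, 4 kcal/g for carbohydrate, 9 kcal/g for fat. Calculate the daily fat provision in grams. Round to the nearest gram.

Protein = 2 × 80 = 160 g → 160 × 4 = 640 kcal.
Non-protein calories = 2982 − 640 = 2342 kcal.
Fat: 50% × 2342 = 1171 kcal; carbohydrate: 1171 kcal.
Fat: 1171 kcal ÷ 9 kcal/g = 130.1111 g.

130 g/day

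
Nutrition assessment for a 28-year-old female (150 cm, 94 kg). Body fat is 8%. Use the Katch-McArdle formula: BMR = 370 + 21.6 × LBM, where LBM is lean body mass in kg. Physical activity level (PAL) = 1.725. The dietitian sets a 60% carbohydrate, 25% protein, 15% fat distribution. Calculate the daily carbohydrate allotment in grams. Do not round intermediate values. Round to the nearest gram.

LBM = 94 × (1 − 0.08) = 86.48 kg. Katch-McArdle: BMR = 370 + 21.6 × 86.48 = 2237.968 kcal/day.
TEE = 2237.968 × 1.725 = 3860.4948 kcal/day.
Carbohydrate energy = 60% × 3860.4948 = 2316.2969 kcal.
Carbohydrate = 2316.2969 ÷ 4 kcal/g = 579.0742 g.

579 g/day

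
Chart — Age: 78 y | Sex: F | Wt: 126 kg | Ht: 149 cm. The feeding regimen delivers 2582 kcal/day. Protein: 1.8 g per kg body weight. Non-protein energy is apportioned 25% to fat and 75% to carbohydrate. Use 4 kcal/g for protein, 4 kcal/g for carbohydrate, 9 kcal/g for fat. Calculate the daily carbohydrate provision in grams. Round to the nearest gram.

314 g/day

Protein = 1.8 × 126 = 226.8 g → 226.8 × 4 = 907.2 kcal.
Non-protein calories = 2582 − 907.2 = 1674.8 kcal.
Fat: 25% × 1674.8 = 418.7 kcal; carbohydrate: 1256.1 kcal.
Carbohydrate: 1256.1 kcal ÷ 4 kcal/g = 314.025 g.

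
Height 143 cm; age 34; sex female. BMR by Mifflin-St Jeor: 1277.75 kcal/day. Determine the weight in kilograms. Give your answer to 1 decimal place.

71.5 kg

1277.75 = 10·W + 6.25(143) − 5(34) − 161
10·W = 1277.75 − 562.75 = 715, so W = 71.5 kg.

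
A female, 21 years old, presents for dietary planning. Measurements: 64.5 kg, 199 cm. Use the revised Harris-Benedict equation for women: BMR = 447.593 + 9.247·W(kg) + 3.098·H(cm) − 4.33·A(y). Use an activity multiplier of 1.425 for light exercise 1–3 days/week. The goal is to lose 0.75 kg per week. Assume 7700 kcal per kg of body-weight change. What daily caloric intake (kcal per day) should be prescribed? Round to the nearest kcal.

Harris-Benedict: BMR = 447.593 + 9.247(64.5) + 3.098(199) − 4.33(21) = 1569.5965 kcal/day.
TEE = 1569.5965 × 1.425 = 2236.675 kcal/day.
Required daily deficit = 0.75 × 7700 ÷ 7 = 825 kcal/day.
Target intake = 2236.675 − 825 = 1411.675 kcal/day.

1412 kcal per day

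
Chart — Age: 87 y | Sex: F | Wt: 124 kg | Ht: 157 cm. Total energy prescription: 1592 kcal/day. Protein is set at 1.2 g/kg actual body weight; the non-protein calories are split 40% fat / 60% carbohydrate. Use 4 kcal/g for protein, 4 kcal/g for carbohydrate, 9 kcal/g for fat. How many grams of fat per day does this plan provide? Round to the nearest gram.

44 g/day

Protein = 1.2 × 124 = 148.8 g → 148.8 × 4 = 595.2 kcal.
Non-protein calories = 1592 − 595.2 = 996.8 kcal.
Fat: 40% × 996.8 = 398.72 kcal; carbohydrate: 598.08 kcal.
Fat: 398.72 kcal ÷ 9 kcal/g = 44.3022 g.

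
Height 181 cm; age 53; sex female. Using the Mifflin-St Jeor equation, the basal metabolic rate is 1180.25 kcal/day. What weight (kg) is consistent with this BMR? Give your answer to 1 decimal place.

1180.25 = 10·W + 6.25(181) − 5(53) − 161
10·W = 1180.25 − 705.25 = 475, so W = 47.5 kg.

47.5 kg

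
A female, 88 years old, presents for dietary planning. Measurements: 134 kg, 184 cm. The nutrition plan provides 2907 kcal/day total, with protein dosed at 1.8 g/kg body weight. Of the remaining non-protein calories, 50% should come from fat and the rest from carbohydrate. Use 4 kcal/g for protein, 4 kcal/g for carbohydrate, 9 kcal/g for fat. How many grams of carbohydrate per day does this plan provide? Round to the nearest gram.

Protein = 1.8 × 134 = 241.2 g → 241.2 × 4 = 964.8 kcal.
Non-protein calories = 2907 − 964.8 = 1942.2 kcal.
Fat: 50% × 1942.2 = 971.1 kcal; carbohydrate: 971.1 kcal.
Carbohydrate: 971.1 kcal ÷ 4 kcal/g = 242.775 g.

243 g/day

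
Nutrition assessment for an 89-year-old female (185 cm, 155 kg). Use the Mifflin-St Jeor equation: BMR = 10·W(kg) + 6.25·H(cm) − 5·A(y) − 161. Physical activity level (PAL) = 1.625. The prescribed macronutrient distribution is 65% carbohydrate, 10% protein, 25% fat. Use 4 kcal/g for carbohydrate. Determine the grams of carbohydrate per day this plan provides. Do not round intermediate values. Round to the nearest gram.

Mifflin-St Jeor (female): BMR = 10(155) + 6.25(185) − 5(89) − 161 = 1550 + 1156.25 − 445 − 161 = 2100.25 kcal/day.
TEE = 2100.25 × 1.625 = 3412.9063 kcal/day.
Carbohydrate energy = 65% × 3412.9063 = 2218.3891 kcal.
Carbohydrate = 2218.3891 ÷ 4 kcal/g = 554.5973 g.

555 g/day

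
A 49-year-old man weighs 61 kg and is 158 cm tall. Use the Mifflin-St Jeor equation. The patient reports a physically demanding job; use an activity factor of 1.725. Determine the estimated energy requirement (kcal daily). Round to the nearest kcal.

Mifflin-St Jeor (male): BMR = 10(61) + 6.25(158) − 5(49) + 5 = 610 + 987.5 − 245 + 5 = 1357.5 kcal/day.
TEE = BMR × activity factor = 1357.5 × 1.725 = 2341.6875 kcal/day.

2342 kcal daily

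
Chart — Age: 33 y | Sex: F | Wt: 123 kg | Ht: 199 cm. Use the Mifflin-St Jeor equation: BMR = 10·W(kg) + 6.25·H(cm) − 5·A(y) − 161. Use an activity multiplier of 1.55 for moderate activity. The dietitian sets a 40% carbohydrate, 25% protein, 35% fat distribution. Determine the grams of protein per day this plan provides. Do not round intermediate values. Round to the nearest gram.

208 g/day

Mifflin-St Jeor (female): BMR = 10(123) + 6.25(199) − 5(33) − 161 = 1230 + 1243.75 − 165 − 161 = 2147.75 kcal/day.
TEE = 2147.75 × 1.55 = 3329.0125 kcal/day.
Protein energy = 25% × 3329.0125 = 832.2531 kcal.
Protein = 832.2531 ÷ 4 kcal/g = 208.0633 g.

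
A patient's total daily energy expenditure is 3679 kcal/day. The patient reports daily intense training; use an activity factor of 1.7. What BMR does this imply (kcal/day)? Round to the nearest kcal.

BMR = TEE ÷ activity factor = 3679 ÷ 1.7 = 2164.1176 kcal/day.

2164 kcal/day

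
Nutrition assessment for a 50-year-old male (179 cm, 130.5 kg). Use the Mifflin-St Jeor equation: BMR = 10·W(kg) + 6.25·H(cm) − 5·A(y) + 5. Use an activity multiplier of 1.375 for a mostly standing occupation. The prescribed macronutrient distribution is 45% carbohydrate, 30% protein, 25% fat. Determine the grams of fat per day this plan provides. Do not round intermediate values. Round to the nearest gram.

Mifflin-St Jeor (male): BMR = 10(130.5) + 6.25(179) − 5(50) + 5 = 1305 + 1118.75 − 250 + 5 = 2178.75 kcal/day.
TEE = 2178.75 × 1.375 = 2995.7813 kcal/day.
Fat energy = 25% × 2995.7813 = 748.9453 kcal.
Fat = 748.9453 ÷ 9 kcal/g = 83.2161 g.

83 g/day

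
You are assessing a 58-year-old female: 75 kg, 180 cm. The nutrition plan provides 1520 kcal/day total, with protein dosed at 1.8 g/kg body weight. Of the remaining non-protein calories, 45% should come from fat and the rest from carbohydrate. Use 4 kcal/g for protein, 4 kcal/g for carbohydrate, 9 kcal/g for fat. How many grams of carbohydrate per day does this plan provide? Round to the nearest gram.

135 g/day

Protein = 1.8 × 75 = 135 g → 135 × 4 = 540 kcal.
Non-protein calories = 1520 − 540 = 980 kcal.
Fat: 45% × 980 = 441 kcal; carbohydrate: 539 kcal.
Carbohydrate: 539 kcal ÷ 4 kcal/g = 134.75 g.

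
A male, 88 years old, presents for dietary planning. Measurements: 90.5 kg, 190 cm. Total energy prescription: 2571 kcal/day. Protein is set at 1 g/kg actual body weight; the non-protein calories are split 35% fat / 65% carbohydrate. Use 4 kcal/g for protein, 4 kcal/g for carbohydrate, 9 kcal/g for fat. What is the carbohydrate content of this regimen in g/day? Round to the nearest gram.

Protein = 1 × 90.5 = 90.5 g → 90.5 × 4 = 362 kcal.
Non-protein calories = 2571 − 362 = 2209 kcal.
Fat: 35% × 2209 = 773.15 kcal; carbohydrate: 1435.85 kcal.
Carbohydrate: 1435.85 kcal ÷ 4 kcal/g = 358.9625 g.

359 g/day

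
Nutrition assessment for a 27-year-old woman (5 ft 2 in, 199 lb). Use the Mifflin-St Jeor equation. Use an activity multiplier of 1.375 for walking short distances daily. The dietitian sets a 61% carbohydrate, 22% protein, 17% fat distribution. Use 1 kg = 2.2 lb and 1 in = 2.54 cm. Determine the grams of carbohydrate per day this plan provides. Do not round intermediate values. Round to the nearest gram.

334 g/day

Convert to metric: weight = 199 ÷ 2.2 = 90.4545 kg; height = (5×12 + 2) × 2.54 = 62 × 2.54 = 157.48 cm.
Mifflin-St Jeor (female): BMR = 10(90.4545) + 6.25(157.48) − 5(27) − 161 = 904.5455 + 984.25 − 135 − 161 = 1592.7955 kcal/day.
TEE = 1592.7955 × 1.375 = 2190.0937 kcal/day.
Carbohydrate energy = 61% × 2190.0937 = 1335.9572 kcal.
Carbohydrate = 1335.9572 ÷ 4 kcal/g = 333.9893 g.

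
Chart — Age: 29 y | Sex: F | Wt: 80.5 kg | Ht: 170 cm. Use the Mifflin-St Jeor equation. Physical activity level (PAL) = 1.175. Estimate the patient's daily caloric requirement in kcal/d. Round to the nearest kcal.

1835 kcal/d

Mifflin-St Jeor (female): BMR = 10(80.5) + 6.25(170) − 5(29) − 161 = 805 + 1062.5 − 145 − 161 = 1561.5 kcal/day.
TEE = BMR × activity factor = 1561.5 × 1.175 = 1834.7625 kcal/day.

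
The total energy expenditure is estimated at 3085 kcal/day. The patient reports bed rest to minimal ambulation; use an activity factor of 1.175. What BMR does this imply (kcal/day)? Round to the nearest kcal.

BMR = TEE ÷ activity factor = 3085 ÷ 1.175 = 2625.5319 kcal/day.

2626 kcal/day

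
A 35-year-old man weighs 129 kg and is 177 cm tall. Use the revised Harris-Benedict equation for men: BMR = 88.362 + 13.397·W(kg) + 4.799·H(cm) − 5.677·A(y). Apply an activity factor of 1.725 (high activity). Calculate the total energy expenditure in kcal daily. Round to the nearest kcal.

Harris-Benedict: BMR = 88.362 + 13.397(129) + 4.799(177) − 5.677(35) = 2467.303 kcal/day.
TEE = BMR × activity factor = 2467.303 × 1.725 = 4256.0977 kcal/day.

4256 kcal daily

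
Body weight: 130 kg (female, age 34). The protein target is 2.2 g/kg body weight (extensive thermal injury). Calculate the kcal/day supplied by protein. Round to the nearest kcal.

Protein = 2.2 g/kg × 130 kg = 286 g/day.
Protein energy = 286 g × 4 kcal/g = 1144 kcal/day.

1144 kcal/day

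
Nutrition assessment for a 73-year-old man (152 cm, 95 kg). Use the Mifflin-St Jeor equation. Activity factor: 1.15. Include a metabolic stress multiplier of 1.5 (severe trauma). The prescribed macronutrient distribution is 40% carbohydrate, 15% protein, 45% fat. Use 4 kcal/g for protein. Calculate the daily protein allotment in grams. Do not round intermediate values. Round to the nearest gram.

Mifflin-St Jeor (male): BMR = 10(95) + 6.25(152) − 5(73) + 5 = 950 + 950 − 365 + 5 = 1540 kcal/day.
TEE = 1540 × 1.15 = 1771 kcal/day.
With stress factor 1.5: 1771 × 1.5 = 2656.5 kcal/day.
Protein energy = 15% × 2656.5 = 398.475 kcal.
Protein = 398.475 ÷ 4 kcal/g = 99.6188 g.

100 g/day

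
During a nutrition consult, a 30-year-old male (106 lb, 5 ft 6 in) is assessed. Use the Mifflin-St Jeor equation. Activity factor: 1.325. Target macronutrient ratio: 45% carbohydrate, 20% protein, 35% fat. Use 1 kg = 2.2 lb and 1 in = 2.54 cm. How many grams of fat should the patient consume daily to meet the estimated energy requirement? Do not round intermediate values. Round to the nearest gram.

71 g/day

Convert to metric: weight = 106 ÷ 2.2 = 48.1818 kg; height = (5×12 + 6) × 2.54 = 66 × 2.54 = 167.64 cm.
Mifflin-St Jeor (male): BMR = 10(48.1818) + 6.25(167.64) − 5(30) + 5 = 481.8182 + 1047.75 − 150 + 5 = 1384.5682 kcal/day.
TEE = 1384.5682 × 1.325 = 1834.5528 kcal/day.
Fat energy = 35% × 1834.5528 = 642.0935 kcal.
Fat = 642.0935 ÷ 9 kcal/g = 71.3437 g.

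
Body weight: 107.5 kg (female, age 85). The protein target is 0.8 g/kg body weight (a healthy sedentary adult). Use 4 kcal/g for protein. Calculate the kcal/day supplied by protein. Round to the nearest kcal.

344 kcal/day

Protein = 0.8 g/kg × 107.5 kg = 86 g/day.
Protein energy = 86 g × 4 kcal/g = 344 kcal/day.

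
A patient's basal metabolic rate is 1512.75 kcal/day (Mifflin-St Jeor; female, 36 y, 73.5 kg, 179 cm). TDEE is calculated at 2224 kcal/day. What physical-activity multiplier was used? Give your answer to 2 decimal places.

Activity factor = TEE ÷ BMR = 2224 ÷ 1512.75 = 1.47.

1.47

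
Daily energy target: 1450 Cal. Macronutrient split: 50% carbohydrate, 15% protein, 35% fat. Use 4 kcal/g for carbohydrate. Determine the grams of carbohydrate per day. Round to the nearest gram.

181 g/day

Carbohydrate energy = 50% × 1450 = 725 kcal.
At 4 kcal/g: 725 ÷ 4 = 181.25 g.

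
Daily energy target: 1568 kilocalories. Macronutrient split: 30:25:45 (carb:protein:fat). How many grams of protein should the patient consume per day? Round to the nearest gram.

98 g/day

Protein energy = 25% × 1568 = 392 kcal.
At 4 kcal/g: 392 ÷ 4 = 98 g.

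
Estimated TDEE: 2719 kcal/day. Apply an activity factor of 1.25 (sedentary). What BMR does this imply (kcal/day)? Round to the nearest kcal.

BMR = TEE ÷ activity factor = 2719 ÷ 1.25 = 2175.2 kcal/day.

2175 kcal/day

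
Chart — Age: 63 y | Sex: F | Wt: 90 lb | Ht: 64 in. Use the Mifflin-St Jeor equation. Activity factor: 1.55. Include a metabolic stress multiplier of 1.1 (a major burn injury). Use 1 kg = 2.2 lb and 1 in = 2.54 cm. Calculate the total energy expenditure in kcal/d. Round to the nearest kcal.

Convert to metric: weight = 90 ÷ 2.2 = 40.9091 kg; height = 64 × 2.54 = 162.56 cm.
Mifflin-St Jeor (female): BMR = 10(40.9091) + 6.25(162.56) − 5(63) − 161 = 409.0909 + 1016 − 315 − 161 = 949.0909 kcal/day.
TEE = BMR × activity factor = 949.0909 × 1.55 = 1471.0909 kcal/day.
Apply stress factor: 1471.0909 × 1.1 = 1618.2 kcal/day.

1618 kcal/d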